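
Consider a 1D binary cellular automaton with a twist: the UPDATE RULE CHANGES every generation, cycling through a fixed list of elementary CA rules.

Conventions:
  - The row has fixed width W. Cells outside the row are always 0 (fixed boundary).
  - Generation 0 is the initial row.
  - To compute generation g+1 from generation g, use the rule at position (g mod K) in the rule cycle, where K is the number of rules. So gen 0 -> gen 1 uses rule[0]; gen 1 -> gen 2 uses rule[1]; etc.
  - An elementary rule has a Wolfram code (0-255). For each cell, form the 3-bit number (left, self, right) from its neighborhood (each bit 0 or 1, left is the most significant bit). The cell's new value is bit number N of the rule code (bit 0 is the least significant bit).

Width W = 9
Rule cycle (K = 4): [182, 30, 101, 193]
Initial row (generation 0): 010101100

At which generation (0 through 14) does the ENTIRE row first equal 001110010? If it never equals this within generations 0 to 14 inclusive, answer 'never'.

Answer: 5

Derivation:
Gen 0: 010101100
Gen 1 (rule 182): 111110010
Gen 2 (rule 30): 100001111
Gen 3 (rule 101): 101100001
Gen 4 (rule 193): 000101100
Gen 5 (rule 182): 001110010
Gen 6 (rule 30): 011001111
Gen 7 (rule 101): 001000001
Gen 8 (rule 193): 100011100
Gen 9 (rule 182): 110101010
Gen 10 (rule 30): 100101011
Gen 11 (rule 101): 100111101
Gen 12 (rule 193): 000011100
Gen 13 (rule 182): 000101010
Gen 14 (rule 30): 001101011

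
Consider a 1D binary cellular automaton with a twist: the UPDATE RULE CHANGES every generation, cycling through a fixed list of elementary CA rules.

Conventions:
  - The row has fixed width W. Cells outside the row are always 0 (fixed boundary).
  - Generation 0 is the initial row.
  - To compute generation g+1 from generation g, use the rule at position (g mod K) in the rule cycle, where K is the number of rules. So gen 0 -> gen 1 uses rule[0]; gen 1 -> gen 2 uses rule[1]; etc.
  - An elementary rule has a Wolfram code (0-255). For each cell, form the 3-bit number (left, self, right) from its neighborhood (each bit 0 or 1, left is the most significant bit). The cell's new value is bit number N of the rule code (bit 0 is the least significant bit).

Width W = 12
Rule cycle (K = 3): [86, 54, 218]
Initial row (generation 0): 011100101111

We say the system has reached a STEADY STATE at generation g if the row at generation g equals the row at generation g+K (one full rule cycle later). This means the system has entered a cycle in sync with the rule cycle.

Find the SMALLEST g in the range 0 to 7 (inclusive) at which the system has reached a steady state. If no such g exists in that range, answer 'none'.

Gen 0: 011100101111
Gen 1 (rule 86): 100111100001
Gen 2 (rule 54): 111000010011
Gen 3 (rule 218): 111100101111
Gen 4 (rule 86): 000111100001
Gen 5 (rule 54): 001000010011
Gen 6 (rule 218): 010100101111
Gen 7 (rule 86): 110111100001
Gen 8 (rule 54): 001000010011
Gen 9 (rule 218): 010100101111
Gen 10 (rule 86): 110111100001

Answer: 5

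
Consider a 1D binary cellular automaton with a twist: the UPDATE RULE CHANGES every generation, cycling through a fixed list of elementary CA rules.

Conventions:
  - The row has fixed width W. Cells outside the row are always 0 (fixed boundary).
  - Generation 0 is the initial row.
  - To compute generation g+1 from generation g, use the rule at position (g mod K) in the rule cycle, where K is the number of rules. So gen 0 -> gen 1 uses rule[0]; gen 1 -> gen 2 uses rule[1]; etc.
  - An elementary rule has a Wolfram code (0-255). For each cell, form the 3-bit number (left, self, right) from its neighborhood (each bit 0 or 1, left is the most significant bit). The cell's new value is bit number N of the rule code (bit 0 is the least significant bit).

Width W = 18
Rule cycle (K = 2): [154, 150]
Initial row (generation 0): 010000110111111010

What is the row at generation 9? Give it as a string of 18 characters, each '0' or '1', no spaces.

Gen 0: 010000110111111010
Gen 1 (rule 154): 101001100111110001
Gen 2 (rule 150): 101110011011101011
Gen 3 (rule 154): 001101110011000010
Gen 4 (rule 150): 010000101100100111
Gen 5 (rule 154): 101001001011011110
Gen 6 (rule 150): 101111111000001101
Gen 7 (rule 154): 001111110100011000
Gen 8 (rule 150): 010111100110100100
Gen 9 (rule 154): 100111011100011010

Answer: 100111011100011010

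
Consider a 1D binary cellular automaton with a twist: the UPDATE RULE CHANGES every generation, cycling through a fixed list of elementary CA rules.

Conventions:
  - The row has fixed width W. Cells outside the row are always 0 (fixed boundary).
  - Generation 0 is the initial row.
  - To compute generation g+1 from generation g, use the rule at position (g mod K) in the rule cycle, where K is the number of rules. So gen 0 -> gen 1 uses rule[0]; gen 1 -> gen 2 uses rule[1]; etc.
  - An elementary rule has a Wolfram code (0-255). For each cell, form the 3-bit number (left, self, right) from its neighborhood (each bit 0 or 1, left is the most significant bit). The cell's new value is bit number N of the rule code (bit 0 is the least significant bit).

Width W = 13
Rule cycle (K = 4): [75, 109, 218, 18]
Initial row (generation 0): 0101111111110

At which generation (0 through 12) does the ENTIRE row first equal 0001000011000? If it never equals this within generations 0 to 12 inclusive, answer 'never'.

Answer: 8

Derivation:
Gen 0: 0101111111110
Gen 1 (rule 75): 1001000000010
Gen 2 (rule 109): 1001011111010
Gen 3 (rule 218): 0110011111001
Gen 4 (rule 18): 1001100000110
Gen 5 (rule 75): 0011101111110
Gen 6 (rule 109): 1010111000010
Gen 7 (rule 218): 0000111100101
Gen 8 (rule 18): 0001000011000
Gen 9 (rule 75): 1110011111011
Gen 10 (rule 109): 1010010001111
Gen 11 (rule 218): 0001101011111
Gen 12 (rule 18): 0010000000000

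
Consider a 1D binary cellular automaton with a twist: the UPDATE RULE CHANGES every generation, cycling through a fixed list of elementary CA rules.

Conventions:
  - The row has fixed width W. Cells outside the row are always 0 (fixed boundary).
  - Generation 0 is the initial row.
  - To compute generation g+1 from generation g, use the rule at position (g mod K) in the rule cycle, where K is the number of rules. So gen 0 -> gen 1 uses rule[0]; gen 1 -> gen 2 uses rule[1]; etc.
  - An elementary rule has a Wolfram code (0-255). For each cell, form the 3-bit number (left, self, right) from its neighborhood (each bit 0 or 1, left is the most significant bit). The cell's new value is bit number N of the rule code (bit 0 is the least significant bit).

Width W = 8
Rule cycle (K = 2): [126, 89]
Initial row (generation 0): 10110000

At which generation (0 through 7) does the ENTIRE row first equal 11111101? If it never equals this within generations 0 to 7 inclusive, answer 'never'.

Answer: 7

Derivation:
Gen 0: 10110000
Gen 1 (rule 126): 11111000
Gen 2 (rule 89): 10001111
Gen 3 (rule 126): 11011001
Gen 4 (rule 89): 11011100
Gen 5 (rule 126): 11110110
Gen 6 (rule 89): 10010111
Gen 7 (rule 126): 11111101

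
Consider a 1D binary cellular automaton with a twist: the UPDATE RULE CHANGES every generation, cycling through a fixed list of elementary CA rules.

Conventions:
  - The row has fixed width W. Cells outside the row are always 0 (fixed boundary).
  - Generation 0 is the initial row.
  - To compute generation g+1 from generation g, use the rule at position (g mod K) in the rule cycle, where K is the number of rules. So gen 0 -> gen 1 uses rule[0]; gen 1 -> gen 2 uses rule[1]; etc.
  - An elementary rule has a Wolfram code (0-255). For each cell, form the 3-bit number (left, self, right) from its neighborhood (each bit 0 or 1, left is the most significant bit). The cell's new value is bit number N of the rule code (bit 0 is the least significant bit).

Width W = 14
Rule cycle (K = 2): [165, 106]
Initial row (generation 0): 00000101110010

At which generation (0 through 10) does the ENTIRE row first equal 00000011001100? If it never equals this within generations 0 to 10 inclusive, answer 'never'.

Answer: 8

Derivation:
Gen 0: 00000101110010
Gen 1 (rule 165): 11110110100010
Gen 2 (rule 106): 10011111000100
Gen 3 (rule 165): 10001110010101
Gen 4 (rule 106): 00011010101010
Gen 5 (rule 165): 11000111111110
Gen 6 (rule 106): 11001100000010
Gen 7 (rule 165): 00000001111010
Gen 8 (rule 106): 00000011001100
Gen 9 (rule 165): 11111000000001
Gen 10 (rule 106): 10001000000010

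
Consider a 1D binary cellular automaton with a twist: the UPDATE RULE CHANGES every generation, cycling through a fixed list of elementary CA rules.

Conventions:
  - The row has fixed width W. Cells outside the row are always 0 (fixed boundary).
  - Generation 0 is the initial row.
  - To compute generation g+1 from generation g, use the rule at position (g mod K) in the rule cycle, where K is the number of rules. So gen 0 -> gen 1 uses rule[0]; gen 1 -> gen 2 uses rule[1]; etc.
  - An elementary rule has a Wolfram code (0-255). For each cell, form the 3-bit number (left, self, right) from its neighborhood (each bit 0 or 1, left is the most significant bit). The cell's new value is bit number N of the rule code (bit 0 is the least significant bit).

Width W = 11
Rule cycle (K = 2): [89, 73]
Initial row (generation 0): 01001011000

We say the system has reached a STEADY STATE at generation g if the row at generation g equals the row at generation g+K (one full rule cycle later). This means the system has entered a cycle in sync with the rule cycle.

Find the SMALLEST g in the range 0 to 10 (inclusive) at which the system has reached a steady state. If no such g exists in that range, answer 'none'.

Answer: 4

Derivation:
Gen 0: 01001011000
Gen 1 (rule 89): 00100011111
Gen 2 (rule 73): 10001010001
Gen 3 (rule 89): 01100001100
Gen 4 (rule 73): 01101101101
Gen 5 (rule 89): 01101101100
Gen 6 (rule 73): 01101101101
Gen 7 (rule 89): 01101101100
Gen 8 (rule 73): 01101101101
Gen 9 (rule 89): 01101101100
Gen 10 (rule 73): 01101101101
Gen 11 (rule 89): 01101101100
Gen 12 (rule 73): 01101101101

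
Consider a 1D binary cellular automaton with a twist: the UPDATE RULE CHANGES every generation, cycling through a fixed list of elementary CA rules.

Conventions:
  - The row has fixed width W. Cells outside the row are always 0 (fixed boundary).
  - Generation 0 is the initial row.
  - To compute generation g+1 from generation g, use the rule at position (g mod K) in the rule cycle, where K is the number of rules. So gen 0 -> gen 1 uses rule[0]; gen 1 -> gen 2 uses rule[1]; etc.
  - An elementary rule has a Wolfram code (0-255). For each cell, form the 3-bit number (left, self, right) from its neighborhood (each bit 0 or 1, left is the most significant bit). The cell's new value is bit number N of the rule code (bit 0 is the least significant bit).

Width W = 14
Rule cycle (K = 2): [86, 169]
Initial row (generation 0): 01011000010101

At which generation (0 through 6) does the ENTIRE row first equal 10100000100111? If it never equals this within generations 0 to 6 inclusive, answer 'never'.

Gen 0: 01011000010101
Gen 1 (rule 86): 11001100110101
Gen 2 (rule 169): 10001000101010
Gen 3 (rule 86): 11011101101011
Gen 4 (rule 169): 10111011010110
Gen 5 (rule 86): 10001001010011
Gen 6 (rule 169): 00100000100010

Answer: never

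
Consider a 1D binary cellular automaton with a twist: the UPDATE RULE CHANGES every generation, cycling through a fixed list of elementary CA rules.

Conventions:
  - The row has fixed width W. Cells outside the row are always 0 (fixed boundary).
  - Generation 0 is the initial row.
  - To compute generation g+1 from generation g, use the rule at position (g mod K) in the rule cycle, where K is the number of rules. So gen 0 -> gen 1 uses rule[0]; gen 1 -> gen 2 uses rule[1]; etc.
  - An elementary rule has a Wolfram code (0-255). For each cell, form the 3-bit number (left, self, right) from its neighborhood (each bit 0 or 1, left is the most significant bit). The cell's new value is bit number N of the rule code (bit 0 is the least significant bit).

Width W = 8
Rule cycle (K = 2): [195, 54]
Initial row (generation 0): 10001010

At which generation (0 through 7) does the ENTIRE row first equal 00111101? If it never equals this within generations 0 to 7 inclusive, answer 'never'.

Answer: 7

Derivation:
Gen 0: 10001010
Gen 1 (rule 195): 00110000
Gen 2 (rule 54): 01001000
Gen 3 (rule 195): 10010011
Gen 4 (rule 54): 11111100
Gen 5 (rule 195): 01111101
Gen 6 (rule 54): 10000011
Gen 7 (rule 195): 00111101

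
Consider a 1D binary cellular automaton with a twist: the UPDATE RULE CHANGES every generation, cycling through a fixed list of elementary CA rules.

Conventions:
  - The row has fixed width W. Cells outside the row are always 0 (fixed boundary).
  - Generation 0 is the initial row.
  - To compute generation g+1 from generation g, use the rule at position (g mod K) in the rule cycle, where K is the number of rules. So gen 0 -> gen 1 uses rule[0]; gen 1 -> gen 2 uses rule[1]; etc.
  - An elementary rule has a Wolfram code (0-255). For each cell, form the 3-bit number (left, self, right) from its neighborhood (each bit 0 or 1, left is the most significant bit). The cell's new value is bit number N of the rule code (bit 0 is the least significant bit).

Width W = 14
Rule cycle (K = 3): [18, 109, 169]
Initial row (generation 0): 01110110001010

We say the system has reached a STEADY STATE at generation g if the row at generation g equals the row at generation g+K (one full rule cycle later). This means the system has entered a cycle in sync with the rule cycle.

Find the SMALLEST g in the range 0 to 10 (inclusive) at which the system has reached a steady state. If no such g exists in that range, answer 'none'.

Gen 0: 01110110001010
Gen 1 (rule 18): 10000001010001
Gen 2 (rule 109): 10111101110101
Gen 3 (rule 169): 01111011101010
Gen 4 (rule 18): 10000000000001
Gen 5 (rule 109): 10111111111101
Gen 6 (rule 169): 01111111111010
Gen 7 (rule 18): 10000000000001
Gen 8 (rule 109): 10111111111101
Gen 9 (rule 169): 01111111111010
Gen 10 (rule 18): 10000000000001
Gen 11 (rule 109): 10111111111101
Gen 12 (rule 169): 01111111111010
Gen 13 (rule 18): 10000000000001

Answer: 4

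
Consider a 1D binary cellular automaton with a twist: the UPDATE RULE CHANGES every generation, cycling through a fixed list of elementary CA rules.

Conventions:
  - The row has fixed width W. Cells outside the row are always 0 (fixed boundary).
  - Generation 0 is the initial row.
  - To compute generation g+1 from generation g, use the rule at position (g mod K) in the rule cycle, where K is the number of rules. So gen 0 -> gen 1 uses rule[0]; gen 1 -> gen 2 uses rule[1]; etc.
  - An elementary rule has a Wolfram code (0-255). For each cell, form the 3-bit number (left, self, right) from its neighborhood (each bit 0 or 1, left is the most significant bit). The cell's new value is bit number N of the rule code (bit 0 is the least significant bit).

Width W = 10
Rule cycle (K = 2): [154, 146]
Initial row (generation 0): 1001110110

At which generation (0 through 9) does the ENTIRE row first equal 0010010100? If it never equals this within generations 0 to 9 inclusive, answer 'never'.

Answer: 3

Derivation:
Gen 0: 1001110110
Gen 1 (rule 154): 0111100101
Gen 2 (rule 146): 1011011000
Gen 3 (rule 154): 0010010100
Gen 4 (rule 146): 0101100010
Gen 5 (rule 154): 1001010101
Gen 6 (rule 146): 0110000000
Gen 7 (rule 154): 1101000000
Gen 8 (rule 146): 0000100000
Gen 9 (rule 154): 0001010000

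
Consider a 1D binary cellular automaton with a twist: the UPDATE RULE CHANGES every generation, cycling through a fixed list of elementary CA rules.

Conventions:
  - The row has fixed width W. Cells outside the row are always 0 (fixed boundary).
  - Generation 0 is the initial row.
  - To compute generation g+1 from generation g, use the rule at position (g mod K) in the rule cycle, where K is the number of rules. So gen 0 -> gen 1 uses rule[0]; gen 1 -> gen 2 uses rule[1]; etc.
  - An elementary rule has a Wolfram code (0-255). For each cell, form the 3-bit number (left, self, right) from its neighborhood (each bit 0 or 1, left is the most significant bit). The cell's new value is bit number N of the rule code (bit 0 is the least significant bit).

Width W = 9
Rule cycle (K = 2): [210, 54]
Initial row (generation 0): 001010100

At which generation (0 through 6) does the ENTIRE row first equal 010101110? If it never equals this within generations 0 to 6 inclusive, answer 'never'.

Answer: 5

Derivation:
Gen 0: 001010100
Gen 1 (rule 210): 010000010
Gen 2 (rule 54): 111000111
Gen 3 (rule 210): 011101011
Gen 4 (rule 54): 100011100
Gen 5 (rule 210): 010101110
Gen 6 (rule 54): 111110001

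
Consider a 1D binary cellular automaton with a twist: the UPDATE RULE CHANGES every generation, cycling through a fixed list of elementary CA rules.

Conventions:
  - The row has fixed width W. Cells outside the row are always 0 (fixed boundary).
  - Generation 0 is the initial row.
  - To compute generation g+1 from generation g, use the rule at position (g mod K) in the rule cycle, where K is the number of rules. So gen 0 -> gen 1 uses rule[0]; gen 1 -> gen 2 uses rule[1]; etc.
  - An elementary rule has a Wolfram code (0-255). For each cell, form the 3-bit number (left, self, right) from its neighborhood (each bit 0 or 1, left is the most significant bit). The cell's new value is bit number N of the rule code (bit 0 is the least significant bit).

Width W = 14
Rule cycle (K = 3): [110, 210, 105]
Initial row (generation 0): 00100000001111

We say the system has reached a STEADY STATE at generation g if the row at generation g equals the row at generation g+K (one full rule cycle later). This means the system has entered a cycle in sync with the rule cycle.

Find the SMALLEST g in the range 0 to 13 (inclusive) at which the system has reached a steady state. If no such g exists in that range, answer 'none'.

Answer: none

Derivation:
Gen 0: 00100000001111
Gen 1 (rule 110): 01100000011001
Gen 2 (rule 210): 10110000101110
Gen 3 (rule 105): 01110110011010
Gen 4 (rule 110): 11011110111110
Gen 5 (rule 210): 01001110011111
Gen 6 (rule 105): 00001010010001
Gen 7 (rule 110): 00011110110011
Gen 8 (rule 210): 00101110011101
Gen 9 (rule 105): 10011010010110
Gen 10 (rule 110): 10111110111110
Gen 11 (rule 210): 00011110011111
Gen 12 (rule 105): 11010010010001
Gen 13 (rule 110): 11110110110011
Gen 14 (rule 210): 01110010011101
Gen 15 (rule 105): 01010000010110
Gen 16 (rule 110): 11110000111110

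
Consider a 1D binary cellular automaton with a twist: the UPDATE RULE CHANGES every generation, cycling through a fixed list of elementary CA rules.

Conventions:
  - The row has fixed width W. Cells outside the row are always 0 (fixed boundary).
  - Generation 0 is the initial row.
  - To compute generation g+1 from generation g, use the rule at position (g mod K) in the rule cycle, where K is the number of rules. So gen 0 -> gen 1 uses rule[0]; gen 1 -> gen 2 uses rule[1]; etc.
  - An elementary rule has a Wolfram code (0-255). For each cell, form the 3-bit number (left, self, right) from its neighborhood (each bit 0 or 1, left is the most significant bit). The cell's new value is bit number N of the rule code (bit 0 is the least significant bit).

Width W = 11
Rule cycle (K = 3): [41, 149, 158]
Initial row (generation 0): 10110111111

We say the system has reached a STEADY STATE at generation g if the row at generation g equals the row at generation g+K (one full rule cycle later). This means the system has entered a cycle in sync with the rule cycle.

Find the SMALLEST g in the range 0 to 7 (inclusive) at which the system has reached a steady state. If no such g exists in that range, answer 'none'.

Answer: 6

Derivation:
Gen 0: 10110111111
Gen 1 (rule 41): 01101100000
Gen 2 (rule 149): 00000011111
Gen 3 (rule 158): 00000111110
Gen 4 (rule 41): 11110100000
Gen 5 (rule 149): 01100111111
Gen 6 (rule 158): 11011111110
Gen 7 (rule 41): 10110000000
Gen 8 (rule 149): 10001111111
Gen 9 (rule 158): 11011111110
Gen 10 (rule 41): 10110000000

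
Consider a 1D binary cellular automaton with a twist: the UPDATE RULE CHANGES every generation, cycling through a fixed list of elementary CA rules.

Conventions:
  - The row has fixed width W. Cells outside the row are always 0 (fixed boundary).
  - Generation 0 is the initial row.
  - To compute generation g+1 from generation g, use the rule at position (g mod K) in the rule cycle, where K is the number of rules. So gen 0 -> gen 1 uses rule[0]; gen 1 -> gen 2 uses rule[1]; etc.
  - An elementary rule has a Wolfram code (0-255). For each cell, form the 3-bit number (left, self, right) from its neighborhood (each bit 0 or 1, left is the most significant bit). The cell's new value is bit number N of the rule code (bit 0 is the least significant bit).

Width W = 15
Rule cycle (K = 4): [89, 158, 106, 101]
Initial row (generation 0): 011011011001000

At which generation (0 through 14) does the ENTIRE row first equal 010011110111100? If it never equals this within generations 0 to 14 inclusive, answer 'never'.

Answer: 11

Derivation:
Gen 0: 011011011001000
Gen 1 (rule 89): 011011011100111
Gen 2 (rule 158): 110010011011110
Gen 3 (rule 106): 110100111110010
Gen 4 (rule 101): 011100000010010
Gen 5 (rule 89): 010111111001001
Gen 6 (rule 158): 110111110111111
Gen 7 (rule 106): 111100011100001
Gen 8 (rule 101): 000101000101101
Gen 9 (rule 89): 110000110001100
Gen 10 (rule 158): 101001101011010
Gen 11 (rule 106): 010011110111100
Gen 12 (rule 101): 010000011000101
Gen 13 (rule 89): 001111011110000
Gen 14 (rule 158): 011110011101000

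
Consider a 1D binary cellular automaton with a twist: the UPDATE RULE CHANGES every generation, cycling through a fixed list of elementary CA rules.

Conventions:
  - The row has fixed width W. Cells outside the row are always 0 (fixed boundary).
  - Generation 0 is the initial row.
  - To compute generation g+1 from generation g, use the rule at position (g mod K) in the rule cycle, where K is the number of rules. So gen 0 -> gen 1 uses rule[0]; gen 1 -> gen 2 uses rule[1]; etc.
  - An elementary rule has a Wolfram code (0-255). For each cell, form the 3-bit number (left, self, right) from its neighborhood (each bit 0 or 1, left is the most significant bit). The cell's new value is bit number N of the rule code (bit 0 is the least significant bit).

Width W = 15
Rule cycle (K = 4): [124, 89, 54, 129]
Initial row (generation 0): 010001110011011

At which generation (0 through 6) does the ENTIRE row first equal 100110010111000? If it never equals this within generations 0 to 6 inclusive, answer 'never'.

Answer: never

Derivation:
Gen 0: 010001110011011
Gen 1 (rule 124): 011001011011111
Gen 2 (rule 89): 011100011010001
Gen 3 (rule 54): 100010100111011
Gen 4 (rule 129): 001000000010000
Gen 5 (rule 124): 001100000011000
Gen 6 (rule 89): 101111111011111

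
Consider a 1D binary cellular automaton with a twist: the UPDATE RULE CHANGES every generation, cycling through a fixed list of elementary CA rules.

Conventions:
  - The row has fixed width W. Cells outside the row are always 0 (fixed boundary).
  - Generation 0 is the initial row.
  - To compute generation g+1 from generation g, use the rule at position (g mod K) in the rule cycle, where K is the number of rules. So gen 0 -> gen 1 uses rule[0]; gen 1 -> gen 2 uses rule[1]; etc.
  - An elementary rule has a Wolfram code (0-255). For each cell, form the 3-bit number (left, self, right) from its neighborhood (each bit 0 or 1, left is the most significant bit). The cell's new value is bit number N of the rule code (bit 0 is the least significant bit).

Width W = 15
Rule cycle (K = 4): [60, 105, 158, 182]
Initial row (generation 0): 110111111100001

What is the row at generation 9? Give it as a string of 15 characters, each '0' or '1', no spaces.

Answer: 001101110000001

Derivation:
Gen 0: 110111111100001
Gen 1 (rule 60): 101100000010001
Gen 2 (rule 105): 011101111000100
Gen 3 (rule 158): 111001110101110
Gen 4 (rule 182): 010110101110101
Gen 5 (rule 60): 011101111001111
Gen 6 (rule 105): 010111001001001
Gen 7 (rule 158): 110110111111111
Gen 8 (rule 182): 001001011111110
Gen 9 (rule 60): 001101110000001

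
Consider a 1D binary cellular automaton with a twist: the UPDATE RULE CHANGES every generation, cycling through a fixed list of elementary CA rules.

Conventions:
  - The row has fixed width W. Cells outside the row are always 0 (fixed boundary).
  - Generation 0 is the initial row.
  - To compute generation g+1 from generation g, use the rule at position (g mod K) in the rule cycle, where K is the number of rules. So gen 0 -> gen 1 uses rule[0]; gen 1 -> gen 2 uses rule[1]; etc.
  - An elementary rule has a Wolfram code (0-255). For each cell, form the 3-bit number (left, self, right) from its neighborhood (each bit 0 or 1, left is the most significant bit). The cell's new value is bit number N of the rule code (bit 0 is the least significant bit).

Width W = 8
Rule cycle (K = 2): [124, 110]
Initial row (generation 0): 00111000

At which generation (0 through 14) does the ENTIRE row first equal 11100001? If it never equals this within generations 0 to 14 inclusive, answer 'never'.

Answer: 7

Derivation:
Gen 0: 00111000
Gen 1 (rule 124): 00101100
Gen 2 (rule 110): 01111100
Gen 3 (rule 124): 01000110
Gen 4 (rule 110): 11001110
Gen 5 (rule 124): 11101011
Gen 6 (rule 110): 10111111
Gen 7 (rule 124): 11100001
Gen 8 (rule 110): 10100011
Gen 9 (rule 124): 11110011
Gen 10 (rule 110): 10010111
Gen 11 (rule 124): 11011101
Gen 12 (rule 110): 11110111
Gen 13 (rule 124): 10011101
Gen 14 (rule 110): 10110111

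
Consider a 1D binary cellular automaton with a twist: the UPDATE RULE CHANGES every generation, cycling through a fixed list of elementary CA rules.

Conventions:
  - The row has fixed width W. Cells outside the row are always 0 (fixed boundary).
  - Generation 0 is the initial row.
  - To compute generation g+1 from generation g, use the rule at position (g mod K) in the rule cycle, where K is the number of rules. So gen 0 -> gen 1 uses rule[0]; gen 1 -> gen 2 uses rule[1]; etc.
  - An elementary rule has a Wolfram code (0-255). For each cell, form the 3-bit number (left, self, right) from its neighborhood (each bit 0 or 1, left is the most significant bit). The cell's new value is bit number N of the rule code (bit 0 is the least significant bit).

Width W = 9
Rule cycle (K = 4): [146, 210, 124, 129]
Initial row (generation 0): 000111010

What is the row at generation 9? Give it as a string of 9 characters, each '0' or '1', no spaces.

Gen 0: 000111010
Gen 1 (rule 146): 001010001
Gen 2 (rule 210): 010001010
Gen 3 (rule 124): 011001111
Gen 4 (rule 129): 000000110
Gen 5 (rule 146): 000001001
Gen 6 (rule 210): 000010110
Gen 7 (rule 124): 000011111
Gen 8 (rule 129): 111001110
Gen 9 (rule 146): 010110101

Answer: 010110101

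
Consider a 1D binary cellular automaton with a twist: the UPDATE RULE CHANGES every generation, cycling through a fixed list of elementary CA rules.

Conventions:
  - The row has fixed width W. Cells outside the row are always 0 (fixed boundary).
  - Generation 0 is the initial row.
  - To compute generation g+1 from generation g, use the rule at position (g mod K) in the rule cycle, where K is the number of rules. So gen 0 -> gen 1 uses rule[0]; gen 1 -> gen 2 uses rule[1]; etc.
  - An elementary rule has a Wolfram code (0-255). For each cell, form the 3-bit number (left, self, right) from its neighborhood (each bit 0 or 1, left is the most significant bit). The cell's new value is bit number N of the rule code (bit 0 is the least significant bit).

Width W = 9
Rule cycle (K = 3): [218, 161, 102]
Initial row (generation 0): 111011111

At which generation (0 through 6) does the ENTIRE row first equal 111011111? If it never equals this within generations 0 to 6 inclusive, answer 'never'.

Answer: 0

Derivation:
Gen 0: 111011111
Gen 1 (rule 218): 111011111
Gen 2 (rule 161): 010101110
Gen 3 (rule 102): 111110010
Gen 4 (rule 218): 111111101
Gen 5 (rule 161): 011111010
Gen 6 (rule 102): 100001110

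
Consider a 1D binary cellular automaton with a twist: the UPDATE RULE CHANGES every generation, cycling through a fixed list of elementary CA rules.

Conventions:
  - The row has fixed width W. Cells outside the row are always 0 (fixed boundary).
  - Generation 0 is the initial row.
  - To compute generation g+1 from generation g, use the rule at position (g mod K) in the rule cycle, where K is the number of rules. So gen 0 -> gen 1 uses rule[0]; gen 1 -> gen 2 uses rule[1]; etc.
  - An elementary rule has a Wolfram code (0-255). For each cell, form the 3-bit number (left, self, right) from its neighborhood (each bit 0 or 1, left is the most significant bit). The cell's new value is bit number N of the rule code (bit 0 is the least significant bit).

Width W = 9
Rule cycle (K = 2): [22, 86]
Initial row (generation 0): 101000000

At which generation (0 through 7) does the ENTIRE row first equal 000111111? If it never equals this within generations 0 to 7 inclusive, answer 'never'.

Gen 0: 101000000
Gen 1 (rule 22): 101100000
Gen 2 (rule 86): 100110000
Gen 3 (rule 22): 111001000
Gen 4 (rule 86): 001111100
Gen 5 (rule 22): 010000010
Gen 6 (rule 86): 111000111
Gen 7 (rule 22): 000101000

Answer: never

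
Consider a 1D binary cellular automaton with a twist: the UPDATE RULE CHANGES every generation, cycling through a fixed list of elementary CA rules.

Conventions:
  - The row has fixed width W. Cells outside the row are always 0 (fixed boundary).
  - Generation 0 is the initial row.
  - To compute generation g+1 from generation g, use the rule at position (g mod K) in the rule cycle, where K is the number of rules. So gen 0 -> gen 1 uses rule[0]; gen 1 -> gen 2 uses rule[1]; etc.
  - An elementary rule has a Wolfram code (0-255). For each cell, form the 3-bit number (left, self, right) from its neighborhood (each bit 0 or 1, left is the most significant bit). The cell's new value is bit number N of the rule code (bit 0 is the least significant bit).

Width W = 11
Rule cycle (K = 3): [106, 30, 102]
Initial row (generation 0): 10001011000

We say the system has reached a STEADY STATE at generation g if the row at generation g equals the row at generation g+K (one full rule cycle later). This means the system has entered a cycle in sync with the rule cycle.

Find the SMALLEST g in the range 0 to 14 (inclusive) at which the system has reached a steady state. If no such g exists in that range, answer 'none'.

Gen 0: 10001011000
Gen 1 (rule 106): 00010111000
Gen 2 (rule 30): 00110100100
Gen 3 (rule 102): 01011101100
Gen 4 (rule 106): 10110111100
Gen 5 (rule 30): 10100100010
Gen 6 (rule 102): 11101100110
Gen 7 (rule 106): 10111101110
Gen 8 (rule 30): 10100001001
Gen 9 (rule 102): 11100011011
Gen 10 (rule 106): 10100111111
Gen 11 (rule 30): 10111100000
Gen 12 (rule 102): 11000100000
Gen 13 (rule 106): 11001000000
Gen 14 (rule 30): 10111100000
Gen 15 (rule 102): 11000100000
Gen 16 (rule 106): 11001000000
Gen 17 (rule 30): 10111100000

Answer: 11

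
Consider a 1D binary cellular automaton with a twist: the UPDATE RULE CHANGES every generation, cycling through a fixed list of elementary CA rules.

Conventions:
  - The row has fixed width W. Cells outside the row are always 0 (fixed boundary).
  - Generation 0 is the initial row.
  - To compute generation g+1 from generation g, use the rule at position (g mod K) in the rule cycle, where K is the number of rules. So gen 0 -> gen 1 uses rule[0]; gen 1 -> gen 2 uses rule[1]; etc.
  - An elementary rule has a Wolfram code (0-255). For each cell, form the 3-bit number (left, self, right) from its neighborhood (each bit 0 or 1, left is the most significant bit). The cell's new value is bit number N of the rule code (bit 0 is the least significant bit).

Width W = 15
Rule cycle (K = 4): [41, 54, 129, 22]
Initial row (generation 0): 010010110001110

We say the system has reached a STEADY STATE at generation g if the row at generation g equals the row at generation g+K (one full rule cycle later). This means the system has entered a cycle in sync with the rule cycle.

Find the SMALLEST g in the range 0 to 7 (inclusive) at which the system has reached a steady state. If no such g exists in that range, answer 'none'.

Gen 0: 010010110001110
Gen 1 (rule 41): 000001100101000
Gen 2 (rule 54): 000010011111100
Gen 3 (rule 129): 111000001111001
Gen 4 (rule 22): 000100010000111
Gen 5 (rule 41): 110001000110100
Gen 6 (rule 54): 001011101001110
Gen 7 (rule 129): 100001000000100
Gen 8 (rule 22): 110011100001110
Gen 9 (rule 41): 100010001101000
Gen 10 (rule 54): 110111010011100
Gen 11 (rule 129): 000010000001001

Answer: none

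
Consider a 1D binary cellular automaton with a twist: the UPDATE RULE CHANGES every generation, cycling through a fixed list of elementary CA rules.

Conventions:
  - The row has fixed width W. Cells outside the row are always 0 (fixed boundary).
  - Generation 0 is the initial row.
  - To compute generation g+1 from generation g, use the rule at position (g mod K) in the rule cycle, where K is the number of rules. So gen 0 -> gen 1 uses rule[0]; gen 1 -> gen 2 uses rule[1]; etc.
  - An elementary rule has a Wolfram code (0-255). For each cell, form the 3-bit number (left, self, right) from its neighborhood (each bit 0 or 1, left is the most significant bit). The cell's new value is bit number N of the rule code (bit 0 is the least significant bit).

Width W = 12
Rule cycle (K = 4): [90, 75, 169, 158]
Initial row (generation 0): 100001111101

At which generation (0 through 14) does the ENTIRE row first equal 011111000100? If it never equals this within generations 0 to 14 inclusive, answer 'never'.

Gen 0: 100001111101
Gen 1 (rule 90): 010011000100
Gen 2 (rule 75): 100111011001
Gen 3 (rule 169): 000110110000
Gen 4 (rule 158): 001100101000
Gen 5 (rule 90): 011111000100
Gen 6 (rule 75): 110001011001
Gen 7 (rule 169): 100100110000
Gen 8 (rule 158): 111111101000
Gen 9 (rule 90): 100000100100
Gen 10 (rule 75): 001111001001
Gen 11 (rule 169): 101110000000
Gen 12 (rule 158): 101101000000
Gen 13 (rule 90): 001100100000
Gen 14 (rule 75): 111101001111

Answer: 5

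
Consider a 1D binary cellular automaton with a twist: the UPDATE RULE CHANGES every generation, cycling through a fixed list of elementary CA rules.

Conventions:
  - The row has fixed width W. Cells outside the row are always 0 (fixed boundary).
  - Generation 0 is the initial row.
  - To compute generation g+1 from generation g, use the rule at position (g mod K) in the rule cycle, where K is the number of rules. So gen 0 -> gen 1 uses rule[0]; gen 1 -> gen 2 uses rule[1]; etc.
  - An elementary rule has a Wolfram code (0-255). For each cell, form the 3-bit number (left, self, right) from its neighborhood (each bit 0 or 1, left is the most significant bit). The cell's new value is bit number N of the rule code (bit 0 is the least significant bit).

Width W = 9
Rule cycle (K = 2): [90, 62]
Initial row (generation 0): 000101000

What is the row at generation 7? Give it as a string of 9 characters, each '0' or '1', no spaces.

Gen 0: 000101000
Gen 1 (rule 90): 001000100
Gen 2 (rule 62): 011101110
Gen 3 (rule 90): 110101011
Gen 4 (rule 62): 101111110
Gen 5 (rule 90): 001000011
Gen 6 (rule 62): 011100110
Gen 7 (rule 90): 110111111

Answer: 110111111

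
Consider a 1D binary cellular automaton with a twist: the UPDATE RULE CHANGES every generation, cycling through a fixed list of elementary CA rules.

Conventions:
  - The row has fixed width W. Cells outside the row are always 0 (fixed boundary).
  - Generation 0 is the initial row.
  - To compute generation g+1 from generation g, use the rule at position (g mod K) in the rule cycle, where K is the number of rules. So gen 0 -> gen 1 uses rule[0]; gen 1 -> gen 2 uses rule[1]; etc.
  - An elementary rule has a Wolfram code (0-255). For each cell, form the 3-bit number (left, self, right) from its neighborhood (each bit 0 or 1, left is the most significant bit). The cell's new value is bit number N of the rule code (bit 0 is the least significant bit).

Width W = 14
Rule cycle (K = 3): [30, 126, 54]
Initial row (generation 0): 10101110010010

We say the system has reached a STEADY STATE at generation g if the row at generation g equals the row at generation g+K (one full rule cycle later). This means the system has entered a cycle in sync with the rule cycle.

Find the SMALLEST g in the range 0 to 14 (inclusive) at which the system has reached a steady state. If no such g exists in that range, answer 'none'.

Gen 0: 10101110010010
Gen 1 (rule 30): 10101001111111
Gen 2 (rule 126): 11111111000001
Gen 3 (rule 54): 00000000100011
Gen 4 (rule 30): 00000001110110
Gen 5 (rule 126): 00000011011111
Gen 6 (rule 54): 00000100100000
Gen 7 (rule 30): 00001111110000
Gen 8 (rule 126): 00011000011000
Gen 9 (rule 54): 00100100100100
Gen 10 (rule 30): 01111111111110
Gen 11 (rule 126): 11000000000011
Gen 12 (rule 54): 00100000000100
Gen 13 (rule 30): 01110000001110
Gen 14 (rule 126): 11011000011011
Gen 15 (rule 54): 00100100100100
Gen 16 (rule 30): 01111111111110
Gen 17 (rule 126): 11000000000011

Answer: none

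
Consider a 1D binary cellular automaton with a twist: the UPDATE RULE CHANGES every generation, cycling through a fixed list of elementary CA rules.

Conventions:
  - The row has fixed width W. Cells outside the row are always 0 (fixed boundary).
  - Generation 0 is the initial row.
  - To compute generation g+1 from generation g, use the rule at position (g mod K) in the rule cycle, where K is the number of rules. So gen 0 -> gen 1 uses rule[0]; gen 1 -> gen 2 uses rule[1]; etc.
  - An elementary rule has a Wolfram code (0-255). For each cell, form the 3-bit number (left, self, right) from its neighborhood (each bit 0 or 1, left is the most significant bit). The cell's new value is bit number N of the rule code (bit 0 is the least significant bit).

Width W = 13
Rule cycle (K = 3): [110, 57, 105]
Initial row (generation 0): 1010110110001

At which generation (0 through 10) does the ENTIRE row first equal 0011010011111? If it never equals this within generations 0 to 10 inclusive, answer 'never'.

Answer: 6

Derivation:
Gen 0: 1010110110001
Gen 1 (rule 110): 1111111110011
Gen 2 (rule 57): 1000000001010
Gen 3 (rule 105): 0011111100100
Gen 4 (rule 110): 0110000101100
Gen 5 (rule 57): 0101110011011
Gen 6 (rule 105): 0011010011111
Gen 7 (rule 110): 0111110110001
Gen 8 (rule 57): 0100001101100
Gen 9 (rule 105): 0001101111101
Gen 10 (rule 110): 0011111000111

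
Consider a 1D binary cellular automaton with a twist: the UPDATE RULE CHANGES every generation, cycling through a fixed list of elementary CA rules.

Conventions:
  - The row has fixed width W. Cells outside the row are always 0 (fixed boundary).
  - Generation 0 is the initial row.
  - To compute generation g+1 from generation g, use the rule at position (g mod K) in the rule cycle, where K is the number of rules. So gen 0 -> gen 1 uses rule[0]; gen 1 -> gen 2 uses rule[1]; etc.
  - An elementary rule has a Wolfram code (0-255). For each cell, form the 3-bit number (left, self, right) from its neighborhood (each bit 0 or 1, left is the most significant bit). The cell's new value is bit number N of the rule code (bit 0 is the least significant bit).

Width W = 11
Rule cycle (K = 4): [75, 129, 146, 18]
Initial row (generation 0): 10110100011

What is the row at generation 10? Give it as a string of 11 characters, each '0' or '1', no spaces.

Gen 0: 10110100011
Gen 1 (rule 75): 00110001111
Gen 2 (rule 129): 10000100110
Gen 3 (rule 146): 01001011001
Gen 4 (rule 18): 10110000110
Gen 5 (rule 75): 00110111110
Gen 6 (rule 129): 10000011100
Gen 7 (rule 146): 01000101010
Gen 8 (rule 18): 10101000001
Gen 9 (rule 75): 00000011110
Gen 10 (rule 129): 11111001100

Answer: 11111001100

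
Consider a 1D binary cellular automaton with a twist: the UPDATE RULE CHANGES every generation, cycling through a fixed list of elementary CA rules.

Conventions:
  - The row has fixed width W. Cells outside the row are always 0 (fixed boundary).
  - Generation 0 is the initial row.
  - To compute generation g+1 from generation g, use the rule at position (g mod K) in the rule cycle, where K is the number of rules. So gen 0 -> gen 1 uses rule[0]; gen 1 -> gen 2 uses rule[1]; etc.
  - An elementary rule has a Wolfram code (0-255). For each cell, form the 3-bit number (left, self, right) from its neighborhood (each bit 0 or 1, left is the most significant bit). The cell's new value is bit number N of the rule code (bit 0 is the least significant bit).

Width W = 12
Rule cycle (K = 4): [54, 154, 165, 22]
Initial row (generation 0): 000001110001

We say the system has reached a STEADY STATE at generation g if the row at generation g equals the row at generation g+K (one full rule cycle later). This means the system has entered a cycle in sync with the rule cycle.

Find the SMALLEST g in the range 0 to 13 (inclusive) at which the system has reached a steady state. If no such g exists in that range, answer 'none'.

Gen 0: 000001110001
Gen 1 (rule 54): 000010001011
Gen 2 (rule 154): 000101010010
Gen 3 (rule 165): 110111110010
Gen 4 (rule 22): 000000001111
Gen 5 (rule 54): 000000010000
Gen 6 (rule 154): 000000101000
Gen 7 (rule 165): 111110111011
Gen 8 (rule 22): 000000000000
Gen 9 (rule 54): 000000000000
Gen 10 (rule 154): 000000000000
Gen 11 (rule 165): 111111111111
Gen 12 (rule 22): 000000000000
Gen 13 (rule 54): 000000000000
Gen 14 (rule 154): 000000000000
Gen 15 (rule 165): 111111111111
Gen 16 (rule 22): 000000000000
Gen 17 (rule 54): 000000000000

Answer: 8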